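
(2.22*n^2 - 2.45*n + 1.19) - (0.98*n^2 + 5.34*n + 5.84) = 1.24*n^2 - 7.79*n - 4.65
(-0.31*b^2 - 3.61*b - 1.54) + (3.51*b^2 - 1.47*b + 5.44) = 3.2*b^2 - 5.08*b + 3.9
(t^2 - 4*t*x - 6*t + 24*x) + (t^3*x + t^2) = t^3*x + 2*t^2 - 4*t*x - 6*t + 24*x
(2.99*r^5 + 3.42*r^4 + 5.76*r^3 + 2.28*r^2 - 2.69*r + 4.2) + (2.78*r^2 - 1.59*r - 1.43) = 2.99*r^5 + 3.42*r^4 + 5.76*r^3 + 5.06*r^2 - 4.28*r + 2.77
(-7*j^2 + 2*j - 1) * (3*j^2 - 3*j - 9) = -21*j^4 + 27*j^3 + 54*j^2 - 15*j + 9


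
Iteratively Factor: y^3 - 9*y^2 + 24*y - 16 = (y - 4)*(y^2 - 5*y + 4) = (y - 4)^2*(y - 1)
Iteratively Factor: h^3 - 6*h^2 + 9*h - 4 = (h - 1)*(h^2 - 5*h + 4) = (h - 4)*(h - 1)*(h - 1)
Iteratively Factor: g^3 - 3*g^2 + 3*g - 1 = (g - 1)*(g^2 - 2*g + 1) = (g - 1)^2*(g - 1)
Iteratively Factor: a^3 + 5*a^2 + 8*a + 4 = (a + 1)*(a^2 + 4*a + 4) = (a + 1)*(a + 2)*(a + 2)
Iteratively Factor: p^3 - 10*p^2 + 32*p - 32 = (p - 2)*(p^2 - 8*p + 16) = (p - 4)*(p - 2)*(p - 4)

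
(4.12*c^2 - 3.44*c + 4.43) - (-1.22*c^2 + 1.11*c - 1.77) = 5.34*c^2 - 4.55*c + 6.2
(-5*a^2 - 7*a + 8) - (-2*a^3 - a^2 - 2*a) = 2*a^3 - 4*a^2 - 5*a + 8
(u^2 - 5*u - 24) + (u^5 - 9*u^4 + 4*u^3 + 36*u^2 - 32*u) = u^5 - 9*u^4 + 4*u^3 + 37*u^2 - 37*u - 24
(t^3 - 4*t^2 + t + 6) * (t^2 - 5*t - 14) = t^5 - 9*t^4 + 7*t^3 + 57*t^2 - 44*t - 84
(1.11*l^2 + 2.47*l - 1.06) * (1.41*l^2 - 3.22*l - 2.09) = 1.5651*l^4 - 0.0915000000000008*l^3 - 11.7679*l^2 - 1.7491*l + 2.2154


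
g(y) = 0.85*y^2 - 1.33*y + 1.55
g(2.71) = 4.19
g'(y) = 1.7*y - 1.33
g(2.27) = 2.91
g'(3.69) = 4.94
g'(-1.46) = -3.81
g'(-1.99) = -4.71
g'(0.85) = 0.12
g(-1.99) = 7.56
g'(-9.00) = -16.63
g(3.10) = 5.60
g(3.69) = 8.22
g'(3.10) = 3.94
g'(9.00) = 13.97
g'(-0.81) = -2.71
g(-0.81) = 3.18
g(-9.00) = 82.37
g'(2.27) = 2.53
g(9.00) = 58.43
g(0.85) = 1.03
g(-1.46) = 5.30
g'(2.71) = 3.28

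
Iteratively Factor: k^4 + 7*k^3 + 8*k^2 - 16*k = (k + 4)*(k^3 + 3*k^2 - 4*k) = (k + 4)^2*(k^2 - k) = k*(k + 4)^2*(k - 1)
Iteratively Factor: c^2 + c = (c + 1)*(c)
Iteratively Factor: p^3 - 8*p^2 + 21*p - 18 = (p - 3)*(p^2 - 5*p + 6) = (p - 3)^2*(p - 2)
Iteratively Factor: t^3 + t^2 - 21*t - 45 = (t - 5)*(t^2 + 6*t + 9) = (t - 5)*(t + 3)*(t + 3)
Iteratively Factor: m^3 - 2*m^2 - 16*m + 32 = (m - 4)*(m^2 + 2*m - 8) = (m - 4)*(m - 2)*(m + 4)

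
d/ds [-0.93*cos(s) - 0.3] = 0.93*sin(s)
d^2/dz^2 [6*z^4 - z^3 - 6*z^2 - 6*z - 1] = 72*z^2 - 6*z - 12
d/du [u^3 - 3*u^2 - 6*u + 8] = 3*u^2 - 6*u - 6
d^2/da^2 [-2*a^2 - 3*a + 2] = -4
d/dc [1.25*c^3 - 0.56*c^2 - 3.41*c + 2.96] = 3.75*c^2 - 1.12*c - 3.41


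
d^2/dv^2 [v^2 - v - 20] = 2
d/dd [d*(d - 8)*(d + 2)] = 3*d^2 - 12*d - 16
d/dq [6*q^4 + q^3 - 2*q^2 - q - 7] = 24*q^3 + 3*q^2 - 4*q - 1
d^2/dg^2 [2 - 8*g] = 0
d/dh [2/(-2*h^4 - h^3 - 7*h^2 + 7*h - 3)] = 2*(8*h^3 + 3*h^2 + 14*h - 7)/(2*h^4 + h^3 + 7*h^2 - 7*h + 3)^2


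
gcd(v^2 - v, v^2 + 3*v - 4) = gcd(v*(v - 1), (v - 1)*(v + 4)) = v - 1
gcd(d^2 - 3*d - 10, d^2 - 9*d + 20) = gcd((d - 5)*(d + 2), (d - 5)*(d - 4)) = d - 5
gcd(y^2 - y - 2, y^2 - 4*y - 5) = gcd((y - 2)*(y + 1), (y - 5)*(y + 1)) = y + 1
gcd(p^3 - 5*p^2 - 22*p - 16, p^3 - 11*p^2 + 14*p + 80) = p^2 - 6*p - 16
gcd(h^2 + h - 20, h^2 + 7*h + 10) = h + 5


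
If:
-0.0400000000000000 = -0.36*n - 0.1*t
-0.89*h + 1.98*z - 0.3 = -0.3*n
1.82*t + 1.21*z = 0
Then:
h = 2.28696958472239*z - 0.299625468164794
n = 0.184676434676435*z + 0.111111111111111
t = -0.664835164835165*z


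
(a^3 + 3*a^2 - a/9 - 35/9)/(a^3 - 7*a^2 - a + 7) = (a^2 + 4*a + 35/9)/(a^2 - 6*a - 7)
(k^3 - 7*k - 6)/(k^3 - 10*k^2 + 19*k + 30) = (k^2 - k - 6)/(k^2 - 11*k + 30)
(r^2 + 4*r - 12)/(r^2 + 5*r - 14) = (r + 6)/(r + 7)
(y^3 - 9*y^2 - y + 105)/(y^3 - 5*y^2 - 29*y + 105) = (y^2 - 2*y - 15)/(y^2 + 2*y - 15)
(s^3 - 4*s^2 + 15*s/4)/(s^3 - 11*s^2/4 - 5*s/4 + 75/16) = 4*s/(4*s + 5)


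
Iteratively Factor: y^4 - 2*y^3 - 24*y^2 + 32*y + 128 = (y - 4)*(y^3 + 2*y^2 - 16*y - 32) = (y - 4)*(y + 4)*(y^2 - 2*y - 8) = (y - 4)*(y + 2)*(y + 4)*(y - 4)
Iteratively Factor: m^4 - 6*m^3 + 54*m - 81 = (m + 3)*(m^3 - 9*m^2 + 27*m - 27) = (m - 3)*(m + 3)*(m^2 - 6*m + 9) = (m - 3)^2*(m + 3)*(m - 3)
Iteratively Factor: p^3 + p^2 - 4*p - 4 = (p + 1)*(p^2 - 4) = (p - 2)*(p + 1)*(p + 2)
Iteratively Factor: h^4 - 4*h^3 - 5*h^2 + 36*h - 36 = (h + 3)*(h^3 - 7*h^2 + 16*h - 12) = (h - 2)*(h + 3)*(h^2 - 5*h + 6) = (h - 3)*(h - 2)*(h + 3)*(h - 2)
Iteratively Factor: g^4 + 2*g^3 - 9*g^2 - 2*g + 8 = (g + 4)*(g^3 - 2*g^2 - g + 2) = (g + 1)*(g + 4)*(g^2 - 3*g + 2) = (g - 1)*(g + 1)*(g + 4)*(g - 2)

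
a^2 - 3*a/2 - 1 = (a - 2)*(a + 1/2)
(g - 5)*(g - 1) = g^2 - 6*g + 5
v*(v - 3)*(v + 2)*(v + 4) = v^4 + 3*v^3 - 10*v^2 - 24*v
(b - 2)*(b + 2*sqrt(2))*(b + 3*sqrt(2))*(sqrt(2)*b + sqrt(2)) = sqrt(2)*b^4 - sqrt(2)*b^3 + 10*b^3 - 10*b^2 + 10*sqrt(2)*b^2 - 20*b - 12*sqrt(2)*b - 24*sqrt(2)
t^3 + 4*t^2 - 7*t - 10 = (t - 2)*(t + 1)*(t + 5)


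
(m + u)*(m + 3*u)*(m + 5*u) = m^3 + 9*m^2*u + 23*m*u^2 + 15*u^3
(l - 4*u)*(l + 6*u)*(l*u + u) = l^3*u + 2*l^2*u^2 + l^2*u - 24*l*u^3 + 2*l*u^2 - 24*u^3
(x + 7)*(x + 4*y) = x^2 + 4*x*y + 7*x + 28*y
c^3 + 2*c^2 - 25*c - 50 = (c - 5)*(c + 2)*(c + 5)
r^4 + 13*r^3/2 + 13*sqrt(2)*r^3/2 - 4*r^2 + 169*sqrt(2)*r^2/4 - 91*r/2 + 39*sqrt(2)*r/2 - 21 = (r + 1/2)*(r + 6)*(r - sqrt(2)/2)*(r + 7*sqrt(2))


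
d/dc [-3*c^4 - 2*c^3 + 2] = c^2*(-12*c - 6)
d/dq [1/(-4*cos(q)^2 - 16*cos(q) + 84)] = -(cos(q) + 2)*sin(q)/(2*(cos(q)^2 + 4*cos(q) - 21)^2)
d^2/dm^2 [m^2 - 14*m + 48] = 2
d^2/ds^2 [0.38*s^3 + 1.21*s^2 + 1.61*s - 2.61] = 2.28*s + 2.42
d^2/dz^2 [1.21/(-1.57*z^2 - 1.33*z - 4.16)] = (5.965058*z^2 + 5.053202*z - 1.21*(3.14*z + 1.33)*(6.28*z + 2.66) + 15.805504)/(1.57*z^2 + 1.33*z + 4.16)^3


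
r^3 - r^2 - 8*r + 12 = (r - 2)^2*(r + 3)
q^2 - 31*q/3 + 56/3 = (q - 8)*(q - 7/3)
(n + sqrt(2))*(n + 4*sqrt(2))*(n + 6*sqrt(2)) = n^3 + 11*sqrt(2)*n^2 + 68*n + 48*sqrt(2)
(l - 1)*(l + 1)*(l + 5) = l^3 + 5*l^2 - l - 5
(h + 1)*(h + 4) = h^2 + 5*h + 4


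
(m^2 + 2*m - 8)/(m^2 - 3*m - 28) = (m - 2)/(m - 7)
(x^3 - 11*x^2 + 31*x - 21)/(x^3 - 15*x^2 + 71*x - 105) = (x - 1)/(x - 5)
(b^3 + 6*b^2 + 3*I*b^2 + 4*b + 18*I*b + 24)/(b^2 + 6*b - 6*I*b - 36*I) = (b^2 + 3*I*b + 4)/(b - 6*I)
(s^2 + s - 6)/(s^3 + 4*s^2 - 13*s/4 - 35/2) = 4*(s + 3)/(4*s^2 + 24*s + 35)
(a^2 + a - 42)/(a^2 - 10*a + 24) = (a + 7)/(a - 4)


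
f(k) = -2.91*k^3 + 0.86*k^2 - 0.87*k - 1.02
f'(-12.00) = -1278.63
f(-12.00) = 5161.74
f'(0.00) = -0.87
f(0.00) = -1.02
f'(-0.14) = -1.28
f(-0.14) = -0.87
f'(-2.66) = -67.22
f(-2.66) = 62.15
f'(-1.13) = -13.96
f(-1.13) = 5.26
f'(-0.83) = -8.31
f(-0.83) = 1.96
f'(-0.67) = -5.94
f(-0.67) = 0.82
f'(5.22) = -229.77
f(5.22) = -396.04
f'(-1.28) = -17.37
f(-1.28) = 7.61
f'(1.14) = -10.25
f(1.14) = -5.21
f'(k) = -8.73*k^2 + 1.72*k - 0.87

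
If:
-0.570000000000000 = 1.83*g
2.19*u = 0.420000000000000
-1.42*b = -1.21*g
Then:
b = -0.27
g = -0.31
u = 0.19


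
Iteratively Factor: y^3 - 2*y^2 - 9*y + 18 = (y - 3)*(y^2 + y - 6) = (y - 3)*(y - 2)*(y + 3)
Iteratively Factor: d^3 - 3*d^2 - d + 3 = (d - 3)*(d^2 - 1) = (d - 3)*(d + 1)*(d - 1)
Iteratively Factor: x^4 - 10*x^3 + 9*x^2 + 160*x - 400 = (x - 4)*(x^3 - 6*x^2 - 15*x + 100) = (x - 5)*(x - 4)*(x^2 - x - 20) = (x - 5)^2*(x - 4)*(x + 4)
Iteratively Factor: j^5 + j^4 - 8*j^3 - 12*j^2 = (j - 3)*(j^4 + 4*j^3 + 4*j^2) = (j - 3)*(j + 2)*(j^3 + 2*j^2) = (j - 3)*(j + 2)^2*(j^2) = j*(j - 3)*(j + 2)^2*(j)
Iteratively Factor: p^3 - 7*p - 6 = (p - 3)*(p^2 + 3*p + 2) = (p - 3)*(p + 2)*(p + 1)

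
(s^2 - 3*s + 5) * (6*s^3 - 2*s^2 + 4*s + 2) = 6*s^5 - 20*s^4 + 40*s^3 - 20*s^2 + 14*s + 10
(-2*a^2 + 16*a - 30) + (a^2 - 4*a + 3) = -a^2 + 12*a - 27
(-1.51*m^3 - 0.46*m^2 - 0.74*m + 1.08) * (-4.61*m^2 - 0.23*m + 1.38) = 6.9611*m^5 + 2.4679*m^4 + 1.4334*m^3 - 5.4434*m^2 - 1.2696*m + 1.4904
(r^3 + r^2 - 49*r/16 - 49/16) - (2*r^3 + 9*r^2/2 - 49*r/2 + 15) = -r^3 - 7*r^2/2 + 343*r/16 - 289/16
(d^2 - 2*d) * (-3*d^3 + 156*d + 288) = -3*d^5 + 6*d^4 + 156*d^3 - 24*d^2 - 576*d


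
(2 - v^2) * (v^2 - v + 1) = -v^4 + v^3 + v^2 - 2*v + 2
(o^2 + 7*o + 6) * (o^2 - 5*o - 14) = o^4 + 2*o^3 - 43*o^2 - 128*o - 84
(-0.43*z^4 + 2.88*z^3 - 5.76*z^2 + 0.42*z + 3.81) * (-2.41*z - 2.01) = 1.0363*z^5 - 6.0765*z^4 + 8.0928*z^3 + 10.5654*z^2 - 10.0263*z - 7.6581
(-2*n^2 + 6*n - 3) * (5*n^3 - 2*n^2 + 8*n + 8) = -10*n^5 + 34*n^4 - 43*n^3 + 38*n^2 + 24*n - 24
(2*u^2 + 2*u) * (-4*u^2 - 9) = -8*u^4 - 8*u^3 - 18*u^2 - 18*u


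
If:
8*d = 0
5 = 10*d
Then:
No Solution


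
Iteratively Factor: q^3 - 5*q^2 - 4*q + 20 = (q + 2)*(q^2 - 7*q + 10) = (q - 5)*(q + 2)*(q - 2)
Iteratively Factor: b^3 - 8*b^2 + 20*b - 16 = (b - 2)*(b^2 - 6*b + 8) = (b - 2)^2*(b - 4)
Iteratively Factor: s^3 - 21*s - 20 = (s - 5)*(s^2 + 5*s + 4) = (s - 5)*(s + 1)*(s + 4)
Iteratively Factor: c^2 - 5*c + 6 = (c - 3)*(c - 2)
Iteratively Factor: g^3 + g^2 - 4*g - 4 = (g - 2)*(g^2 + 3*g + 2) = (g - 2)*(g + 2)*(g + 1)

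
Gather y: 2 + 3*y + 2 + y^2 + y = y^2 + 4*y + 4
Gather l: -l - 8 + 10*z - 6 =-l + 10*z - 14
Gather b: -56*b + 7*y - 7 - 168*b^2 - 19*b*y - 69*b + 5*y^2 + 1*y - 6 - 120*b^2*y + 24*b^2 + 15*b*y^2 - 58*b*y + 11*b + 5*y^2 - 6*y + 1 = b^2*(-120*y - 144) + b*(15*y^2 - 77*y - 114) + 10*y^2 + 2*y - 12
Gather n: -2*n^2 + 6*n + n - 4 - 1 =-2*n^2 + 7*n - 5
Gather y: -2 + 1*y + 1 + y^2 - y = y^2 - 1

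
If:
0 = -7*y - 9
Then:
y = -9/7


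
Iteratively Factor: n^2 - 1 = (n - 1)*(n + 1)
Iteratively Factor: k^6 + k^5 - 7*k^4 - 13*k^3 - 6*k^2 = (k + 2)*(k^5 - k^4 - 5*k^3 - 3*k^2) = (k + 1)*(k + 2)*(k^4 - 2*k^3 - 3*k^2) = k*(k + 1)*(k + 2)*(k^3 - 2*k^2 - 3*k) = k*(k + 1)^2*(k + 2)*(k^2 - 3*k) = k^2*(k + 1)^2*(k + 2)*(k - 3)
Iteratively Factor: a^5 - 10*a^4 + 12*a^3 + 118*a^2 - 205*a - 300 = (a - 5)*(a^4 - 5*a^3 - 13*a^2 + 53*a + 60) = (a - 5)^2*(a^3 - 13*a - 12) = (a - 5)^2*(a + 3)*(a^2 - 3*a - 4) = (a - 5)^2*(a + 1)*(a + 3)*(a - 4)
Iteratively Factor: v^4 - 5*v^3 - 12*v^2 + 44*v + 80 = (v + 2)*(v^3 - 7*v^2 + 2*v + 40) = (v - 4)*(v + 2)*(v^2 - 3*v - 10) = (v - 4)*(v + 2)^2*(v - 5)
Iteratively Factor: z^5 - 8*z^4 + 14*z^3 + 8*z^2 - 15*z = (z - 5)*(z^4 - 3*z^3 - z^2 + 3*z) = (z - 5)*(z + 1)*(z^3 - 4*z^2 + 3*z) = (z - 5)*(z - 3)*(z + 1)*(z^2 - z) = z*(z - 5)*(z - 3)*(z + 1)*(z - 1)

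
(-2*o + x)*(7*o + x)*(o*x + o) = -14*o^3*x - 14*o^3 + 5*o^2*x^2 + 5*o^2*x + o*x^3 + o*x^2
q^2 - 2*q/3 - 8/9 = (q - 4/3)*(q + 2/3)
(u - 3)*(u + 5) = u^2 + 2*u - 15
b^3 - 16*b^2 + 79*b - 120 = (b - 8)*(b - 5)*(b - 3)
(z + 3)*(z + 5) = z^2 + 8*z + 15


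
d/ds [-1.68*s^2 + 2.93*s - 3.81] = 2.93 - 3.36*s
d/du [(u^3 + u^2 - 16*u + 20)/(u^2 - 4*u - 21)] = (u^4 - 8*u^3 - 51*u^2 - 82*u + 416)/(u^4 - 8*u^3 - 26*u^2 + 168*u + 441)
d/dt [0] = 0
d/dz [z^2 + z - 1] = 2*z + 1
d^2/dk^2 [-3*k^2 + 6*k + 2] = -6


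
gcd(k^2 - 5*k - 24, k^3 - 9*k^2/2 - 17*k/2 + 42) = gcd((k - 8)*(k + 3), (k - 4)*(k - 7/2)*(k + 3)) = k + 3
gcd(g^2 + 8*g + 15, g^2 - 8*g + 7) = 1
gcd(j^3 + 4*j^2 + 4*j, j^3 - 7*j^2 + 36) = j + 2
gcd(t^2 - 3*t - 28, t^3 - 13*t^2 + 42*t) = t - 7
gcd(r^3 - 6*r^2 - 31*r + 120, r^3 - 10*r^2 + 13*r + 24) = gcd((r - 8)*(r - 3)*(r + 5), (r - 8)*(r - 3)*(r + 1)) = r^2 - 11*r + 24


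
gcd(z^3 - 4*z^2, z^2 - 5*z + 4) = z - 4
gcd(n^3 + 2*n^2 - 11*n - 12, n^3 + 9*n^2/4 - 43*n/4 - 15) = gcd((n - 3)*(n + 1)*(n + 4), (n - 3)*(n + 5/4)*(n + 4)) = n^2 + n - 12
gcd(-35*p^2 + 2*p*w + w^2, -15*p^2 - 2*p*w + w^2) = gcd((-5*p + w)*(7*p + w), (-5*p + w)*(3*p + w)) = 5*p - w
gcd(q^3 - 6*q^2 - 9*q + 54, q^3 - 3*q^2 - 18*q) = q^2 - 3*q - 18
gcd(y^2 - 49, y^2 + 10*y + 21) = y + 7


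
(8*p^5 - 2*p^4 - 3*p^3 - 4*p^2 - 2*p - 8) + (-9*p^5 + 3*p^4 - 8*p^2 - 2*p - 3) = -p^5 + p^4 - 3*p^3 - 12*p^2 - 4*p - 11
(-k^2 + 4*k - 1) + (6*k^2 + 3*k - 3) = 5*k^2 + 7*k - 4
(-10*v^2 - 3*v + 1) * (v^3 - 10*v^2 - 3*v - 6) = -10*v^5 + 97*v^4 + 61*v^3 + 59*v^2 + 15*v - 6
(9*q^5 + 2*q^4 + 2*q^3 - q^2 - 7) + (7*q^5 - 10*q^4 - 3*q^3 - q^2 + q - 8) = 16*q^5 - 8*q^4 - q^3 - 2*q^2 + q - 15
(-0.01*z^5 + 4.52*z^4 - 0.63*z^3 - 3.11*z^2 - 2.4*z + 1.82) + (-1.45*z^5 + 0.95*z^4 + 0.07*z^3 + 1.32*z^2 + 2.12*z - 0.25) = -1.46*z^5 + 5.47*z^4 - 0.56*z^3 - 1.79*z^2 - 0.28*z + 1.57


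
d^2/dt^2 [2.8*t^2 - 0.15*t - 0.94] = 5.60000000000000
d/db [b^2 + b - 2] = 2*b + 1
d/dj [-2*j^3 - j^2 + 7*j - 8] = -6*j^2 - 2*j + 7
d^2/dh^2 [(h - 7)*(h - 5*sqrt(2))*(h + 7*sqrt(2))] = 6*h - 14 + 4*sqrt(2)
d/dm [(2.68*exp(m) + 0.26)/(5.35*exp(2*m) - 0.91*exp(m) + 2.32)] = (-14.338*exp(2*m) - 2.782*exp(m) + 6.4542)*exp(m)/(28.6225*exp(4*m) - 9.737*exp(3*m) + 25.6521*exp(2*m) - 4.2224*exp(m) + 5.3824)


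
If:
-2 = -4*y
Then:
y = 1/2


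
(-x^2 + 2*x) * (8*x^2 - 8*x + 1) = -8*x^4 + 24*x^3 - 17*x^2 + 2*x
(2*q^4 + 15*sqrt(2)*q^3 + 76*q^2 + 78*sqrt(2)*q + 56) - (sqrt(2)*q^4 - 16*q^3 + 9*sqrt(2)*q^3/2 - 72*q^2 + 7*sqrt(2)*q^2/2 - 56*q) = -sqrt(2)*q^4 + 2*q^4 + 21*sqrt(2)*q^3/2 + 16*q^3 - 7*sqrt(2)*q^2/2 + 148*q^2 + 56*q + 78*sqrt(2)*q + 56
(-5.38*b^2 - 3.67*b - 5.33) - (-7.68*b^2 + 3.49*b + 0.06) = 2.3*b^2 - 7.16*b - 5.39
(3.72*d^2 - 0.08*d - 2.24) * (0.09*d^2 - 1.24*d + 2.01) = 0.3348*d^4 - 4.62*d^3 + 7.3748*d^2 + 2.6168*d - 4.5024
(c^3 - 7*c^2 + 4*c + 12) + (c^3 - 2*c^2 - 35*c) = 2*c^3 - 9*c^2 - 31*c + 12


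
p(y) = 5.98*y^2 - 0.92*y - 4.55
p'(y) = 11.96*y - 0.92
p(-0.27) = -3.87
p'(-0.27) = -4.15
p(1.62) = 9.65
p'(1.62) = 18.46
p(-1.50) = 10.28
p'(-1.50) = -18.86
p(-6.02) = 217.71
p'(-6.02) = -72.92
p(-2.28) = 28.63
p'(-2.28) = -28.19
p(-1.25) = 5.94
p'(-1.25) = -15.87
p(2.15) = 21.11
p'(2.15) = 24.79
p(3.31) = 57.92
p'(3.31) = 38.67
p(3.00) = 46.51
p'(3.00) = 34.96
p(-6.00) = 216.25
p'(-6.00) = -72.68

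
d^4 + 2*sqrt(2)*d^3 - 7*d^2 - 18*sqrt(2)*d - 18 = (d - 3)*(d + 3)*(d + sqrt(2))^2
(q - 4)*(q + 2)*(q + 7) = q^3 + 5*q^2 - 22*q - 56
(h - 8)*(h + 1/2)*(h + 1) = h^3 - 13*h^2/2 - 23*h/2 - 4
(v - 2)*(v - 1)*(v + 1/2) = v^3 - 5*v^2/2 + v/2 + 1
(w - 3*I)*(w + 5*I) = w^2 + 2*I*w + 15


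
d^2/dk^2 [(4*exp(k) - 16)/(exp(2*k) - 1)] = 4*(8*(exp(k) - 4)*exp(3*k) - 8*(exp(k) - 2)*(exp(2*k) - 1)*exp(k) + (exp(2*k) - 1)^2)*exp(k)/(exp(2*k) - 1)^3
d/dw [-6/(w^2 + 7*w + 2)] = 6*(2*w + 7)/(w^2 + 7*w + 2)^2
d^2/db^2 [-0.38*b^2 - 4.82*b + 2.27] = -0.760000000000000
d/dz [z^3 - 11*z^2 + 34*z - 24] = 3*z^2 - 22*z + 34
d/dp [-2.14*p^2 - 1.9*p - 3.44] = -4.28*p - 1.9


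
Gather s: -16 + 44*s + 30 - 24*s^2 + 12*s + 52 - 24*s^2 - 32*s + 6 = -48*s^2 + 24*s + 72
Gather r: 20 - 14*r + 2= 22 - 14*r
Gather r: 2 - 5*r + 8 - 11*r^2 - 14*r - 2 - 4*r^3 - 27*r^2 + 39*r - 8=-4*r^3 - 38*r^2 + 20*r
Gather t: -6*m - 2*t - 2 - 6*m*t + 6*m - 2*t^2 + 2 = -2*t^2 + t*(-6*m - 2)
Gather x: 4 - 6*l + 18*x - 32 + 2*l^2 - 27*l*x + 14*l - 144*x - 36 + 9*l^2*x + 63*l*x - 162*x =2*l^2 + 8*l + x*(9*l^2 + 36*l - 288) - 64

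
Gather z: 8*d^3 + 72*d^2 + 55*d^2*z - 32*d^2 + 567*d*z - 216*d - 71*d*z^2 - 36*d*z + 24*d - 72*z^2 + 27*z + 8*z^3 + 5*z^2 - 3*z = 8*d^3 + 40*d^2 - 192*d + 8*z^3 + z^2*(-71*d - 67) + z*(55*d^2 + 531*d + 24)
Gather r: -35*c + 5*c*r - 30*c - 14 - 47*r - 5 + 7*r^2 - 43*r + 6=-65*c + 7*r^2 + r*(5*c - 90) - 13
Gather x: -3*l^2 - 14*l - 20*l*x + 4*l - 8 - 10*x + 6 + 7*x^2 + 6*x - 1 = -3*l^2 - 10*l + 7*x^2 + x*(-20*l - 4) - 3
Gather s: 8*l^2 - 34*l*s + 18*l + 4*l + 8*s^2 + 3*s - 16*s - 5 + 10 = 8*l^2 + 22*l + 8*s^2 + s*(-34*l - 13) + 5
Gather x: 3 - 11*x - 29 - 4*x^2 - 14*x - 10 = -4*x^2 - 25*x - 36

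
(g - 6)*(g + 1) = g^2 - 5*g - 6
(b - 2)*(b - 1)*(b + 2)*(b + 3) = b^4 + 2*b^3 - 7*b^2 - 8*b + 12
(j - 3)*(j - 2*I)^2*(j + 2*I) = j^4 - 3*j^3 - 2*I*j^3 + 4*j^2 + 6*I*j^2 - 12*j - 8*I*j + 24*I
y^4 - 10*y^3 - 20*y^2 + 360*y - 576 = (y - 8)*(y - 6)*(y - 2)*(y + 6)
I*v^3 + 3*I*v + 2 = (v - I)*(v + 2*I)*(I*v + 1)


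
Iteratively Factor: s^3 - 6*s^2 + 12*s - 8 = (s - 2)*(s^2 - 4*s + 4) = (s - 2)^2*(s - 2)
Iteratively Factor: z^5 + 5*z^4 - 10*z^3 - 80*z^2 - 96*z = (z - 4)*(z^4 + 9*z^3 + 26*z^2 + 24*z) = z*(z - 4)*(z^3 + 9*z^2 + 26*z + 24) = z*(z - 4)*(z + 2)*(z^2 + 7*z + 12) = z*(z - 4)*(z + 2)*(z + 4)*(z + 3)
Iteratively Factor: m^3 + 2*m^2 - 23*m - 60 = (m + 4)*(m^2 - 2*m - 15) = (m + 3)*(m + 4)*(m - 5)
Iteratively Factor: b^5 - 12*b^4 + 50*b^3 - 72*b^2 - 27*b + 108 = (b - 4)*(b^4 - 8*b^3 + 18*b^2 - 27) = (b - 4)*(b - 3)*(b^3 - 5*b^2 + 3*b + 9) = (b - 4)*(b - 3)^2*(b^2 - 2*b - 3) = (b - 4)*(b - 3)^2*(b + 1)*(b - 3)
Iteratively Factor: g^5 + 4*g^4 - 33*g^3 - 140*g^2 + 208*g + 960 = (g - 3)*(g^4 + 7*g^3 - 12*g^2 - 176*g - 320) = (g - 3)*(g + 4)*(g^3 + 3*g^2 - 24*g - 80) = (g - 5)*(g - 3)*(g + 4)*(g^2 + 8*g + 16) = (g - 5)*(g - 3)*(g + 4)^2*(g + 4)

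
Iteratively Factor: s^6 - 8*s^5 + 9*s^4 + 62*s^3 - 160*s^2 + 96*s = (s - 4)*(s^5 - 4*s^4 - 7*s^3 + 34*s^2 - 24*s) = (s - 4)*(s - 2)*(s^4 - 2*s^3 - 11*s^2 + 12*s) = (s - 4)*(s - 2)*(s - 1)*(s^3 - s^2 - 12*s) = (s - 4)^2*(s - 2)*(s - 1)*(s^2 + 3*s) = (s - 4)^2*(s - 2)*(s - 1)*(s + 3)*(s)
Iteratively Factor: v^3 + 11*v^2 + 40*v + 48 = (v + 4)*(v^2 + 7*v + 12) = (v + 4)^2*(v + 3)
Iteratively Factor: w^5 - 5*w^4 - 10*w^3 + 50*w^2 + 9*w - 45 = (w + 3)*(w^4 - 8*w^3 + 14*w^2 + 8*w - 15) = (w - 5)*(w + 3)*(w^3 - 3*w^2 - w + 3) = (w - 5)*(w - 1)*(w + 3)*(w^2 - 2*w - 3) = (w - 5)*(w - 3)*(w - 1)*(w + 3)*(w + 1)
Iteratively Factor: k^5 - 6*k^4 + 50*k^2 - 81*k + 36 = (k + 3)*(k^4 - 9*k^3 + 27*k^2 - 31*k + 12) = (k - 3)*(k + 3)*(k^3 - 6*k^2 + 9*k - 4) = (k - 3)*(k - 1)*(k + 3)*(k^2 - 5*k + 4) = (k - 4)*(k - 3)*(k - 1)*(k + 3)*(k - 1)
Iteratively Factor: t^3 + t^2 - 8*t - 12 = (t + 2)*(t^2 - t - 6) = (t - 3)*(t + 2)*(t + 2)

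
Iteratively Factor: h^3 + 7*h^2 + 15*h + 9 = (h + 3)*(h^2 + 4*h + 3) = (h + 1)*(h + 3)*(h + 3)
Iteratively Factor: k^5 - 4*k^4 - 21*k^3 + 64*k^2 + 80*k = (k - 5)*(k^4 + k^3 - 16*k^2 - 16*k) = (k - 5)*(k - 4)*(k^3 + 5*k^2 + 4*k) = (k - 5)*(k - 4)*(k + 4)*(k^2 + k) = (k - 5)*(k - 4)*(k + 1)*(k + 4)*(k)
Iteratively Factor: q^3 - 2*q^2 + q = (q - 1)*(q^2 - q) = q*(q - 1)*(q - 1)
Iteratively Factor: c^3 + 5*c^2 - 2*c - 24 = (c + 3)*(c^2 + 2*c - 8) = (c + 3)*(c + 4)*(c - 2)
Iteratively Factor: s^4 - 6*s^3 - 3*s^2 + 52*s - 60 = (s + 3)*(s^3 - 9*s^2 + 24*s - 20) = (s - 2)*(s + 3)*(s^2 - 7*s + 10) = (s - 2)^2*(s + 3)*(s - 5)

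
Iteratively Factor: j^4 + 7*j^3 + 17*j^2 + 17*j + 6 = (j + 1)*(j^3 + 6*j^2 + 11*j + 6) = (j + 1)*(j + 2)*(j^2 + 4*j + 3) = (j + 1)^2*(j + 2)*(j + 3)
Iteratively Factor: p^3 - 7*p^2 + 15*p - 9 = (p - 1)*(p^2 - 6*p + 9) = (p - 3)*(p - 1)*(p - 3)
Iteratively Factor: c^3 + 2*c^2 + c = (c + 1)*(c^2 + c) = c*(c + 1)*(c + 1)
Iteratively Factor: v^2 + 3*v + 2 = (v + 2)*(v + 1)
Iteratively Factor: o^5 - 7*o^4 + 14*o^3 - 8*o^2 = (o - 4)*(o^4 - 3*o^3 + 2*o^2) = (o - 4)*(o - 2)*(o^3 - o^2) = (o - 4)*(o - 2)*(o - 1)*(o^2) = o*(o - 4)*(o - 2)*(o - 1)*(o)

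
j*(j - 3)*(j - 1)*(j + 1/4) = j^4 - 15*j^3/4 + 2*j^2 + 3*j/4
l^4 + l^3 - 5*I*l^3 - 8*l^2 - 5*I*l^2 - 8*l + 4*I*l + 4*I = (l + 1)*(l - 2*I)^2*(l - I)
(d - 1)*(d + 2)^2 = d^3 + 3*d^2 - 4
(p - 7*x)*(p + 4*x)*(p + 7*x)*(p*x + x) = p^4*x + 4*p^3*x^2 + p^3*x - 49*p^2*x^3 + 4*p^2*x^2 - 196*p*x^4 - 49*p*x^3 - 196*x^4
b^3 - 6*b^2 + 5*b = b*(b - 5)*(b - 1)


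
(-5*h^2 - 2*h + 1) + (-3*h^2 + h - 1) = -8*h^2 - h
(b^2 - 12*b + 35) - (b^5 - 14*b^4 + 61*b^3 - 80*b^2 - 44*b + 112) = -b^5 + 14*b^4 - 61*b^3 + 81*b^2 + 32*b - 77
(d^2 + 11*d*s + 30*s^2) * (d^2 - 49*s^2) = d^4 + 11*d^3*s - 19*d^2*s^2 - 539*d*s^3 - 1470*s^4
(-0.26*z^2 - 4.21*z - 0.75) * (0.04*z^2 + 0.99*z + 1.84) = -0.0104*z^4 - 0.4258*z^3 - 4.6763*z^2 - 8.4889*z - 1.38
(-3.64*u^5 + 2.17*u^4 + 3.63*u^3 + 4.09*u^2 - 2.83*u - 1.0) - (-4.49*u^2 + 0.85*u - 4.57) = -3.64*u^5 + 2.17*u^4 + 3.63*u^3 + 8.58*u^2 - 3.68*u + 3.57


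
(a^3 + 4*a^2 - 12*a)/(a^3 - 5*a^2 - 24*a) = (-a^2 - 4*a + 12)/(-a^2 + 5*a + 24)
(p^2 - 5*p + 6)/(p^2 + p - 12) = (p - 2)/(p + 4)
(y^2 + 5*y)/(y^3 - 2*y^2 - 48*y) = (y + 5)/(y^2 - 2*y - 48)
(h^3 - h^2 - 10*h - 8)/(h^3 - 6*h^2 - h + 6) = (h^2 - 2*h - 8)/(h^2 - 7*h + 6)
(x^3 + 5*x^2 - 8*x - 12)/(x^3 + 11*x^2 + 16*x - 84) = (x + 1)/(x + 7)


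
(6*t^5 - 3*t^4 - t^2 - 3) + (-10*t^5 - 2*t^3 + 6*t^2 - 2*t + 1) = -4*t^5 - 3*t^4 - 2*t^3 + 5*t^2 - 2*t - 2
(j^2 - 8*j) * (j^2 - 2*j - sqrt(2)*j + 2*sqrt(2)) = j^4 - 10*j^3 - sqrt(2)*j^3 + 10*sqrt(2)*j^2 + 16*j^2 - 16*sqrt(2)*j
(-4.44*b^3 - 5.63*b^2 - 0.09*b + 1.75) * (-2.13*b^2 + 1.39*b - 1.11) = 9.4572*b^5 + 5.8203*b^4 - 2.7056*b^3 + 2.3967*b^2 + 2.5324*b - 1.9425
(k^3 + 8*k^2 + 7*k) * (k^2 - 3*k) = k^5 + 5*k^4 - 17*k^3 - 21*k^2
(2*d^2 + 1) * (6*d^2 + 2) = 12*d^4 + 10*d^2 + 2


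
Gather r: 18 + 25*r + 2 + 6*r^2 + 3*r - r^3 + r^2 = -r^3 + 7*r^2 + 28*r + 20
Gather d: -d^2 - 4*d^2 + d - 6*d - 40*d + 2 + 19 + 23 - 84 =-5*d^2 - 45*d - 40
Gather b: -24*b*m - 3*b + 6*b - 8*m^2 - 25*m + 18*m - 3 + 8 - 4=b*(3 - 24*m) - 8*m^2 - 7*m + 1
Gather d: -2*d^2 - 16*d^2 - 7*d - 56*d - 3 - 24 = -18*d^2 - 63*d - 27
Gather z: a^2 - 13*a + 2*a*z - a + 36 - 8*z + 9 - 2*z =a^2 - 14*a + z*(2*a - 10) + 45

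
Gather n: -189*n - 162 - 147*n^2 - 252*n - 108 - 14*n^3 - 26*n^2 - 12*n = -14*n^3 - 173*n^2 - 453*n - 270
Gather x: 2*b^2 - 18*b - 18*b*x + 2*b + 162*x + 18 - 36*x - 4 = 2*b^2 - 16*b + x*(126 - 18*b) + 14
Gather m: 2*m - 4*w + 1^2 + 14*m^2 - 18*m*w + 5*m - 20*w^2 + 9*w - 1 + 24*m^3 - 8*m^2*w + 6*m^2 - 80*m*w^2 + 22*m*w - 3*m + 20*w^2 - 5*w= 24*m^3 + m^2*(20 - 8*w) + m*(-80*w^2 + 4*w + 4)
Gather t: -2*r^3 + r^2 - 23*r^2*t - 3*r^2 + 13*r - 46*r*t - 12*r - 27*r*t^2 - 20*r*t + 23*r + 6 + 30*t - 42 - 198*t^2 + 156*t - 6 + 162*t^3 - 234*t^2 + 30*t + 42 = -2*r^3 - 2*r^2 + 24*r + 162*t^3 + t^2*(-27*r - 432) + t*(-23*r^2 - 66*r + 216)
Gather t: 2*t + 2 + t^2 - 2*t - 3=t^2 - 1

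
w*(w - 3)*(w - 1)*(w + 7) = w^4 + 3*w^3 - 25*w^2 + 21*w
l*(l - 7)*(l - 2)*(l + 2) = l^4 - 7*l^3 - 4*l^2 + 28*l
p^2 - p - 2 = (p - 2)*(p + 1)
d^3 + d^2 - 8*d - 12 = (d - 3)*(d + 2)^2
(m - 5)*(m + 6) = m^2 + m - 30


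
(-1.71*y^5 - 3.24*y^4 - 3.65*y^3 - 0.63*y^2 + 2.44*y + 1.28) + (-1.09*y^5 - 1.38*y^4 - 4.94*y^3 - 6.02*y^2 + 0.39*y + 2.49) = -2.8*y^5 - 4.62*y^4 - 8.59*y^3 - 6.65*y^2 + 2.83*y + 3.77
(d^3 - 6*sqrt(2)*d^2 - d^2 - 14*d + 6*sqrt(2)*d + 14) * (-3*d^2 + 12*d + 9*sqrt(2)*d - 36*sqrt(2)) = -3*d^5 + 15*d^4 + 27*sqrt(2)*d^4 - 135*sqrt(2)*d^3 - 78*d^3 - 18*sqrt(2)*d^2 + 330*d^2 - 264*d + 630*sqrt(2)*d - 504*sqrt(2)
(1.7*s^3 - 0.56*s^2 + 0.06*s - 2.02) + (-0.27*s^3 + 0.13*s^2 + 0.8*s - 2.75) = 1.43*s^3 - 0.43*s^2 + 0.86*s - 4.77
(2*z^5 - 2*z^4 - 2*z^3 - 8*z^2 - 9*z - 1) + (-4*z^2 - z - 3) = 2*z^5 - 2*z^4 - 2*z^3 - 12*z^2 - 10*z - 4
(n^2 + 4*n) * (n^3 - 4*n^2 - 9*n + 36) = n^5 - 25*n^3 + 144*n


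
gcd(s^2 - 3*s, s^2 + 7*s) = s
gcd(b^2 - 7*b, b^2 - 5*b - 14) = b - 7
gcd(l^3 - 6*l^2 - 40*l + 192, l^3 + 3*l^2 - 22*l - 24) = l^2 + 2*l - 24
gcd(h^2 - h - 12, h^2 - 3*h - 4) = h - 4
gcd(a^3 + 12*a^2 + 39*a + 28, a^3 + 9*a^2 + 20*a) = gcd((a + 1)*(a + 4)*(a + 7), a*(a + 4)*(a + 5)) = a + 4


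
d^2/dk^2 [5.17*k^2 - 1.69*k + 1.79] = 10.3400000000000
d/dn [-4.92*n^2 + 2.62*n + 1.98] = 2.62 - 9.84*n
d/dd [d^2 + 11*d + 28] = 2*d + 11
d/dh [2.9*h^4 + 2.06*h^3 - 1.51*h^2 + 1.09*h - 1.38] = 11.6*h^3 + 6.18*h^2 - 3.02*h + 1.09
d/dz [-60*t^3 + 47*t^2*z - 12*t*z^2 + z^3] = 47*t^2 - 24*t*z + 3*z^2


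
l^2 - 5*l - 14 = (l - 7)*(l + 2)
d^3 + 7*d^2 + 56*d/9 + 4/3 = (d + 1/3)*(d + 2/3)*(d + 6)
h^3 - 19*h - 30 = (h - 5)*(h + 2)*(h + 3)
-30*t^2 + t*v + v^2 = (-5*t + v)*(6*t + v)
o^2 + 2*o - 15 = (o - 3)*(o + 5)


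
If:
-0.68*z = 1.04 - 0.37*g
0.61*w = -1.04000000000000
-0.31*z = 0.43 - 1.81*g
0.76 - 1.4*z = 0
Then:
No Solution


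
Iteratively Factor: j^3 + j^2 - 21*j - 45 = (j + 3)*(j^2 - 2*j - 15) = (j - 5)*(j + 3)*(j + 3)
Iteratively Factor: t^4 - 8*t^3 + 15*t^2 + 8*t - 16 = (t + 1)*(t^3 - 9*t^2 + 24*t - 16) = (t - 1)*(t + 1)*(t^2 - 8*t + 16) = (t - 4)*(t - 1)*(t + 1)*(t - 4)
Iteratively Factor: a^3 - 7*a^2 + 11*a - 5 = (a - 5)*(a^2 - 2*a + 1) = (a - 5)*(a - 1)*(a - 1)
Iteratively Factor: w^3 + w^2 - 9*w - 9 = (w - 3)*(w^2 + 4*w + 3) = (w - 3)*(w + 1)*(w + 3)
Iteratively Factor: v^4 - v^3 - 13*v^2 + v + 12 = (v + 3)*(v^3 - 4*v^2 - v + 4) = (v + 1)*(v + 3)*(v^2 - 5*v + 4) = (v - 4)*(v + 1)*(v + 3)*(v - 1)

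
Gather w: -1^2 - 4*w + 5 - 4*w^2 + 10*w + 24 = -4*w^2 + 6*w + 28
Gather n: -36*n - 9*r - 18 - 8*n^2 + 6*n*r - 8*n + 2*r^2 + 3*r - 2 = -8*n^2 + n*(6*r - 44) + 2*r^2 - 6*r - 20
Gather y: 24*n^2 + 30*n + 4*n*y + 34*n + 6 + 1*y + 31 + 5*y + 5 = 24*n^2 + 64*n + y*(4*n + 6) + 42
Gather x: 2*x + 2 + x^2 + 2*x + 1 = x^2 + 4*x + 3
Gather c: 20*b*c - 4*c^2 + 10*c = -4*c^2 + c*(20*b + 10)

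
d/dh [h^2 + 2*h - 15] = 2*h + 2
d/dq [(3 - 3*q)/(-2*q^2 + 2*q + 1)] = 3*(-2*q^2 + 4*q - 3)/(4*q^4 - 8*q^3 + 4*q + 1)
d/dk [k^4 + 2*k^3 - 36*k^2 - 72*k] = 4*k^3 + 6*k^2 - 72*k - 72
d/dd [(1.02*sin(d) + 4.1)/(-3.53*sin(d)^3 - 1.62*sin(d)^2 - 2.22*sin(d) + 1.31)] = (7.2012*sin(d)^3 + 45.0714*sin(d)^2 + 13.284*sin(d) + 10.4382)*cos(d)/(12.4609*sin(d)^6 + 11.4372*sin(d)^5 + 18.2976*sin(d)^4 - 2.0558*sin(d)^3 + 0.684*sin(d)^2 - 5.8164*sin(d) + 1.7161)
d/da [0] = 0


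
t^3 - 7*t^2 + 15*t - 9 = (t - 3)^2*(t - 1)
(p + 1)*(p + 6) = p^2 + 7*p + 6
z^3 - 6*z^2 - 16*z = z*(z - 8)*(z + 2)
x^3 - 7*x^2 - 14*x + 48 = (x - 8)*(x - 2)*(x + 3)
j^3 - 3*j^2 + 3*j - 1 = (j - 1)^3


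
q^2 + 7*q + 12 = (q + 3)*(q + 4)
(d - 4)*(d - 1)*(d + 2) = d^3 - 3*d^2 - 6*d + 8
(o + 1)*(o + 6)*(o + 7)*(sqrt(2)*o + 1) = sqrt(2)*o^4 + o^3 + 14*sqrt(2)*o^3 + 14*o^2 + 55*sqrt(2)*o^2 + 55*o + 42*sqrt(2)*o + 42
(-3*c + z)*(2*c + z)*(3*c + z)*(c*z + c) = -18*c^4*z - 18*c^4 - 9*c^3*z^2 - 9*c^3*z + 2*c^2*z^3 + 2*c^2*z^2 + c*z^4 + c*z^3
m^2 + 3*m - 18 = (m - 3)*(m + 6)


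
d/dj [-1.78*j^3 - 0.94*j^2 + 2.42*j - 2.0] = -5.34*j^2 - 1.88*j + 2.42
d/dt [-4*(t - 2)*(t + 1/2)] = 6 - 8*t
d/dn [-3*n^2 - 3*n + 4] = -6*n - 3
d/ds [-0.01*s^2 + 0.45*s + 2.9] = 0.45 - 0.02*s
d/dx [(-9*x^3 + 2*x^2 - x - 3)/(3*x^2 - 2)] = (-27*x^4 + 57*x^2 + 10*x + 2)/(9*x^4 - 12*x^2 + 4)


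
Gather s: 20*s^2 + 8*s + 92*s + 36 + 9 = 20*s^2 + 100*s + 45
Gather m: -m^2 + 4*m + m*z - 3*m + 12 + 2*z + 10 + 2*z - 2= -m^2 + m*(z + 1) + 4*z + 20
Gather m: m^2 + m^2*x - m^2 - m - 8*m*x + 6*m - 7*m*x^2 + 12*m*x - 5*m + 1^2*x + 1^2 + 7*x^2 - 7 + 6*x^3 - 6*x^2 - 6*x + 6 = m^2*x + m*(-7*x^2 + 4*x) + 6*x^3 + x^2 - 5*x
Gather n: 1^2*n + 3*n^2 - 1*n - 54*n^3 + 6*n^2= -54*n^3 + 9*n^2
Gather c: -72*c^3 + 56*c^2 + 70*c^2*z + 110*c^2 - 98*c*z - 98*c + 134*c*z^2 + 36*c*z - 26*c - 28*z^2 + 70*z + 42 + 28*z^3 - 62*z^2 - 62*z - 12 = -72*c^3 + c^2*(70*z + 166) + c*(134*z^2 - 62*z - 124) + 28*z^3 - 90*z^2 + 8*z + 30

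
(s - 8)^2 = s^2 - 16*s + 64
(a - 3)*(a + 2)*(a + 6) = a^3 + 5*a^2 - 12*a - 36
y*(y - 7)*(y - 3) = y^3 - 10*y^2 + 21*y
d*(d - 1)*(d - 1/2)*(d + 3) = d^4 + 3*d^3/2 - 4*d^2 + 3*d/2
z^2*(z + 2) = z^3 + 2*z^2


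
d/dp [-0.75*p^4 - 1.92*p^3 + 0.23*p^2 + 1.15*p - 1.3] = -3.0*p^3 - 5.76*p^2 + 0.46*p + 1.15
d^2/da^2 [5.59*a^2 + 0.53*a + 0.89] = 11.1800000000000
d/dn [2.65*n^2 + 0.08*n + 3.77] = 5.3*n + 0.08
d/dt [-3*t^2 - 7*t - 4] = -6*t - 7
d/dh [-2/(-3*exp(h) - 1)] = -6*exp(h)/(3*exp(h) + 1)^2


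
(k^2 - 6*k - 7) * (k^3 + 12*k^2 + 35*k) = k^5 + 6*k^4 - 44*k^3 - 294*k^2 - 245*k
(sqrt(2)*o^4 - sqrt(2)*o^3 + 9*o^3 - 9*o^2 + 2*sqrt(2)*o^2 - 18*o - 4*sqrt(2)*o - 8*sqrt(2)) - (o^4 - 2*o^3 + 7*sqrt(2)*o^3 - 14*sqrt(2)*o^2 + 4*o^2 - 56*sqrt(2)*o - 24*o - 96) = -o^4 + sqrt(2)*o^4 - 8*sqrt(2)*o^3 + 11*o^3 - 13*o^2 + 16*sqrt(2)*o^2 + 6*o + 52*sqrt(2)*o - 8*sqrt(2) + 96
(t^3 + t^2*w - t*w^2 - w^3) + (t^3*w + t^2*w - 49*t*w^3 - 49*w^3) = t^3*w + t^3 + 2*t^2*w - 49*t*w^3 - t*w^2 - 50*w^3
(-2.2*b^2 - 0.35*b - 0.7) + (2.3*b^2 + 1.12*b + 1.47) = 0.0999999999999996*b^2 + 0.77*b + 0.77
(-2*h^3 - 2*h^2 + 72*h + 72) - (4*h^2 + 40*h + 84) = -2*h^3 - 6*h^2 + 32*h - 12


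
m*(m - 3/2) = m^2 - 3*m/2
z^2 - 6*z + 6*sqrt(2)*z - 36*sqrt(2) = (z - 6)*(z + 6*sqrt(2))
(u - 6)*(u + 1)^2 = u^3 - 4*u^2 - 11*u - 6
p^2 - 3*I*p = p*(p - 3*I)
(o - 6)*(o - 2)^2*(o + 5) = o^4 - 5*o^3 - 22*o^2 + 116*o - 120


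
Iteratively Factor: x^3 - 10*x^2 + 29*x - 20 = (x - 1)*(x^2 - 9*x + 20) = (x - 4)*(x - 1)*(x - 5)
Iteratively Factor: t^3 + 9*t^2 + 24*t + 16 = (t + 4)*(t^2 + 5*t + 4) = (t + 4)^2*(t + 1)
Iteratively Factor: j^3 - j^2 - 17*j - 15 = (j - 5)*(j^2 + 4*j + 3) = (j - 5)*(j + 3)*(j + 1)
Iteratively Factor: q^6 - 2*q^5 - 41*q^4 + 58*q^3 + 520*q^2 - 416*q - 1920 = (q + 4)*(q^5 - 6*q^4 - 17*q^3 + 126*q^2 + 16*q - 480) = (q - 3)*(q + 4)*(q^4 - 3*q^3 - 26*q^2 + 48*q + 160) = (q - 4)*(q - 3)*(q + 4)*(q^3 + q^2 - 22*q - 40) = (q - 4)*(q - 3)*(q + 4)^2*(q^2 - 3*q - 10) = (q - 4)*(q - 3)*(q + 2)*(q + 4)^2*(q - 5)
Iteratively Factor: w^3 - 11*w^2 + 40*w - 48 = (w - 3)*(w^2 - 8*w + 16) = (w - 4)*(w - 3)*(w - 4)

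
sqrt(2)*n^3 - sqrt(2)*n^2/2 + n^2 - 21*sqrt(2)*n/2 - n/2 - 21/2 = (n - 7/2)*(n + 3)*(sqrt(2)*n + 1)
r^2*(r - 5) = r^3 - 5*r^2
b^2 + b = b*(b + 1)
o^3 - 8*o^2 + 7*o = o*(o - 7)*(o - 1)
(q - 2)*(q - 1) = q^2 - 3*q + 2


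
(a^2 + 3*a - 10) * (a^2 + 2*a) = a^4 + 5*a^3 - 4*a^2 - 20*a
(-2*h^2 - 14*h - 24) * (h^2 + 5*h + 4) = -2*h^4 - 24*h^3 - 102*h^2 - 176*h - 96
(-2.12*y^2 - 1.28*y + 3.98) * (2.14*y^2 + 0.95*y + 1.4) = -4.5368*y^4 - 4.7532*y^3 + 4.3332*y^2 + 1.989*y + 5.572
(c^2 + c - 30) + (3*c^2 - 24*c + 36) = 4*c^2 - 23*c + 6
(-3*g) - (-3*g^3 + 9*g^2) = 3*g^3 - 9*g^2 - 3*g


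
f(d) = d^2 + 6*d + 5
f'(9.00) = 24.00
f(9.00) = 140.00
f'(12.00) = 30.00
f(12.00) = 221.00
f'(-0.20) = 5.60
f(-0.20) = 3.84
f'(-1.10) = 3.80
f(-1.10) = -0.39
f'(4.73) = 15.46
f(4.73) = 55.75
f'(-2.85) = 0.30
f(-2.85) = -3.98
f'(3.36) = 12.72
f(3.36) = 36.45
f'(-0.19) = 5.62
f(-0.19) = 3.90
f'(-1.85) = 2.30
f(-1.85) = -2.68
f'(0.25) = 6.50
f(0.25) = 6.56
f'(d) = 2*d + 6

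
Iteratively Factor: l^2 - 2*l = (l)*(l - 2)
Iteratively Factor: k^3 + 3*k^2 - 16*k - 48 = (k + 3)*(k^2 - 16) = (k + 3)*(k + 4)*(k - 4)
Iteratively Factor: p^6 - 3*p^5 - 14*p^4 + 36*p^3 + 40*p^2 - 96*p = (p - 4)*(p^5 + p^4 - 10*p^3 - 4*p^2 + 24*p) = p*(p - 4)*(p^4 + p^3 - 10*p^2 - 4*p + 24) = p*(p - 4)*(p + 2)*(p^3 - p^2 - 8*p + 12) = p*(p - 4)*(p - 2)*(p + 2)*(p^2 + p - 6) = p*(p - 4)*(p - 2)*(p + 2)*(p + 3)*(p - 2)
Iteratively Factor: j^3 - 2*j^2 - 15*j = (j - 5)*(j^2 + 3*j) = j*(j - 5)*(j + 3)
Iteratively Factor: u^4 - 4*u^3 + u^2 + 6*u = (u - 3)*(u^3 - u^2 - 2*u) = (u - 3)*(u + 1)*(u^2 - 2*u) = (u - 3)*(u - 2)*(u + 1)*(u)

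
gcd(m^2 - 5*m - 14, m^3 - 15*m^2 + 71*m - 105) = m - 7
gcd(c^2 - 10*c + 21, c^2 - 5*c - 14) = c - 7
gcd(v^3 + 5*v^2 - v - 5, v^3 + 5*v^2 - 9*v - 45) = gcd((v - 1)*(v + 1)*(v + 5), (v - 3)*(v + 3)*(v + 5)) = v + 5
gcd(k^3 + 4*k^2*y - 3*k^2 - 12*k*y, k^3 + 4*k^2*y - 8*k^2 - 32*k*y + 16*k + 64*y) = k + 4*y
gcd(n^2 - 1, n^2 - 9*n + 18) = 1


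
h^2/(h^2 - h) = h/(h - 1)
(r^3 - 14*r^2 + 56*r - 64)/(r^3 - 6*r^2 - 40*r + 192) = (r - 2)/(r + 6)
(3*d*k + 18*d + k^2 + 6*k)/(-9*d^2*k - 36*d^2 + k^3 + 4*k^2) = (-k - 6)/(3*d*k + 12*d - k^2 - 4*k)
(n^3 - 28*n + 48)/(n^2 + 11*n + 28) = (n^3 - 28*n + 48)/(n^2 + 11*n + 28)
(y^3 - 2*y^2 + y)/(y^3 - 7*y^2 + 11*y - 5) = y/(y - 5)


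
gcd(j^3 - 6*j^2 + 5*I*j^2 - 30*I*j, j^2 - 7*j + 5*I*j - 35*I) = j + 5*I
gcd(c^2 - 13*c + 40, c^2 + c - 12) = 1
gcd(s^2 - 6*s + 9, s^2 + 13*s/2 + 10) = 1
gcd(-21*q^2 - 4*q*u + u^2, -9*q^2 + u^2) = 3*q + u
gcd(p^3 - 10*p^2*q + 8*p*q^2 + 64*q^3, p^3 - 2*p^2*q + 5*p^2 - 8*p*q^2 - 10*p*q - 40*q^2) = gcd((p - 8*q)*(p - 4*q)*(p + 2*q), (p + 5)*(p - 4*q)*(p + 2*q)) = p^2 - 2*p*q - 8*q^2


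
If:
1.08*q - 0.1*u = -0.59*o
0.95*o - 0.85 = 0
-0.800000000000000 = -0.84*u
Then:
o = 0.89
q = -0.40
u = 0.95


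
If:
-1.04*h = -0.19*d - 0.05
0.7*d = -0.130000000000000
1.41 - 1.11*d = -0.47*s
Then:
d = -0.19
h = 0.01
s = -3.44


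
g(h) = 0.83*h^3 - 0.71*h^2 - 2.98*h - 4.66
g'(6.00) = 78.14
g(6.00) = 131.18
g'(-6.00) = 95.18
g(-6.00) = -191.62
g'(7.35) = 121.10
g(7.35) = 264.65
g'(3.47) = 22.07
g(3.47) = 11.13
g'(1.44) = 0.14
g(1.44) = -7.95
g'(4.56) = 42.32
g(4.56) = 45.69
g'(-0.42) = -1.94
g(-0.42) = -3.60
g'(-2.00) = 9.82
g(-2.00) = -8.18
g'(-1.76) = 7.23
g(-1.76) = -6.14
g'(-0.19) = -2.62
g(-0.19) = -4.13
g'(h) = 2.49*h^2 - 1.42*h - 2.98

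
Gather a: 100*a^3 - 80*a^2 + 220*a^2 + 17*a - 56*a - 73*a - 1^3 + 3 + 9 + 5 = 100*a^3 + 140*a^2 - 112*a + 16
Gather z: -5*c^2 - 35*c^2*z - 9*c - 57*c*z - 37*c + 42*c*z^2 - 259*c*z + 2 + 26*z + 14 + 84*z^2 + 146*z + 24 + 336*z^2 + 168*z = -5*c^2 - 46*c + z^2*(42*c + 420) + z*(-35*c^2 - 316*c + 340) + 40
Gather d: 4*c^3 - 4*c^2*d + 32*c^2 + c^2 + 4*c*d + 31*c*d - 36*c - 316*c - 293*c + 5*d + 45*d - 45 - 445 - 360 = 4*c^3 + 33*c^2 - 645*c + d*(-4*c^2 + 35*c + 50) - 850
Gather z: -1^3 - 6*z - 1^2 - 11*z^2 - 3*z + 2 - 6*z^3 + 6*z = -6*z^3 - 11*z^2 - 3*z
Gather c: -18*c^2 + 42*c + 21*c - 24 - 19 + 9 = -18*c^2 + 63*c - 34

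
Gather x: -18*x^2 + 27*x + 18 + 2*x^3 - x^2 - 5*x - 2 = 2*x^3 - 19*x^2 + 22*x + 16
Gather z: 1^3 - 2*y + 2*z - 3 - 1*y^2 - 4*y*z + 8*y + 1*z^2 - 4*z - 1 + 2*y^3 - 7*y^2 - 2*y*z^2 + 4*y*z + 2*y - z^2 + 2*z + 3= 2*y^3 - 8*y^2 - 2*y*z^2 + 8*y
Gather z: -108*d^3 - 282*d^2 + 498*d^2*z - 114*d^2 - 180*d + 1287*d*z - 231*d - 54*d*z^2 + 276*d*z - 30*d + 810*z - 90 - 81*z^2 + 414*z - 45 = -108*d^3 - 396*d^2 - 441*d + z^2*(-54*d - 81) + z*(498*d^2 + 1563*d + 1224) - 135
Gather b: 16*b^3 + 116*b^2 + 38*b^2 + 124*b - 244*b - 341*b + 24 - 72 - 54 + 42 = 16*b^3 + 154*b^2 - 461*b - 60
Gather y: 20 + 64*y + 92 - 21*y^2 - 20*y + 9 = -21*y^2 + 44*y + 121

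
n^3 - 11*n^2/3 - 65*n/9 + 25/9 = (n - 5)*(n - 1/3)*(n + 5/3)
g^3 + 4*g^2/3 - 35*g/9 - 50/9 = (g - 2)*(g + 5/3)^2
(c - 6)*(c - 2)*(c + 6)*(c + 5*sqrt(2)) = c^4 - 2*c^3 + 5*sqrt(2)*c^3 - 36*c^2 - 10*sqrt(2)*c^2 - 180*sqrt(2)*c + 72*c + 360*sqrt(2)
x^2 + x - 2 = (x - 1)*(x + 2)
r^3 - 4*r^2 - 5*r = r*(r - 5)*(r + 1)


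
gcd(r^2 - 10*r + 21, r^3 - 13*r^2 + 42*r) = r - 7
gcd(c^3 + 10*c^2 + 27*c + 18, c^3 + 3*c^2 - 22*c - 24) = c^2 + 7*c + 6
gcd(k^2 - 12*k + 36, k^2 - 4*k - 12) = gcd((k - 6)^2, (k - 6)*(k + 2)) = k - 6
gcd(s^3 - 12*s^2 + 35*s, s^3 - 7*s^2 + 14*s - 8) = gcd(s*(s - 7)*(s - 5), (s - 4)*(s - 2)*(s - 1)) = 1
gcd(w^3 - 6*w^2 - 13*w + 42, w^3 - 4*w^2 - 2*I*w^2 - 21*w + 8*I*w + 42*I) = w^2 - 4*w - 21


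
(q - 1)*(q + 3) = q^2 + 2*q - 3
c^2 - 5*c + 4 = (c - 4)*(c - 1)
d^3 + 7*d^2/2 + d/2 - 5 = (d - 1)*(d + 2)*(d + 5/2)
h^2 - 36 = (h - 6)*(h + 6)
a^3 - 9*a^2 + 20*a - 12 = (a - 6)*(a - 2)*(a - 1)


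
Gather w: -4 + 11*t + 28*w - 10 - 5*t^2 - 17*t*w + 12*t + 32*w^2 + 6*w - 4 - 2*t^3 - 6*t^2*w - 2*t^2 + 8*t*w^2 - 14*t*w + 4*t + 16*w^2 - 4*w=-2*t^3 - 7*t^2 + 27*t + w^2*(8*t + 48) + w*(-6*t^2 - 31*t + 30) - 18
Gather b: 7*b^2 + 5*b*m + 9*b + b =7*b^2 + b*(5*m + 10)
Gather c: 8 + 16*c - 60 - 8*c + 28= 8*c - 24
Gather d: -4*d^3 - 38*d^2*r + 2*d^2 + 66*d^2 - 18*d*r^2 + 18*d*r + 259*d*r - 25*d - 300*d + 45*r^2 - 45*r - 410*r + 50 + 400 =-4*d^3 + d^2*(68 - 38*r) + d*(-18*r^2 + 277*r - 325) + 45*r^2 - 455*r + 450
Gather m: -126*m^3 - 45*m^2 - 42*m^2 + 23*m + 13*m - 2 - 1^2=-126*m^3 - 87*m^2 + 36*m - 3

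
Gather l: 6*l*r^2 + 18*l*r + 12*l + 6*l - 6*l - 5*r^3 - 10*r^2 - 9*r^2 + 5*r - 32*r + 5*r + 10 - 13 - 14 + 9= l*(6*r^2 + 18*r + 12) - 5*r^3 - 19*r^2 - 22*r - 8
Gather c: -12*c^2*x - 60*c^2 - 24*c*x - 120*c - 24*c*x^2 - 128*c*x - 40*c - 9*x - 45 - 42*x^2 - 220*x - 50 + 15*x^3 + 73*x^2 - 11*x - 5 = c^2*(-12*x - 60) + c*(-24*x^2 - 152*x - 160) + 15*x^3 + 31*x^2 - 240*x - 100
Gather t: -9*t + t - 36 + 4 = -8*t - 32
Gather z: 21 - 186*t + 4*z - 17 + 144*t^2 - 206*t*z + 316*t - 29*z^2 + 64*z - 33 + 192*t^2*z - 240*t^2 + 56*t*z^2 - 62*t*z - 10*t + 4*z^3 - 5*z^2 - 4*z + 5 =-96*t^2 + 120*t + 4*z^3 + z^2*(56*t - 34) + z*(192*t^2 - 268*t + 64) - 24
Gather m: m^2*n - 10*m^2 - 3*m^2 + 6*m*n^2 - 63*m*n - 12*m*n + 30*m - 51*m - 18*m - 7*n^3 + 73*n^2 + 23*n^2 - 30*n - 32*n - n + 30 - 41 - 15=m^2*(n - 13) + m*(6*n^2 - 75*n - 39) - 7*n^3 + 96*n^2 - 63*n - 26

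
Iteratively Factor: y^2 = (y)*(y)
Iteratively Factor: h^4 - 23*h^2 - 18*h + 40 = (h + 4)*(h^3 - 4*h^2 - 7*h + 10) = (h - 5)*(h + 4)*(h^2 + h - 2) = (h - 5)*(h - 1)*(h + 4)*(h + 2)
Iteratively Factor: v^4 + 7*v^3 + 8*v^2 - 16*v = (v + 4)*(v^3 + 3*v^2 - 4*v) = (v + 4)^2*(v^2 - v) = v*(v + 4)^2*(v - 1)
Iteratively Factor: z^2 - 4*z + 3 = (z - 3)*(z - 1)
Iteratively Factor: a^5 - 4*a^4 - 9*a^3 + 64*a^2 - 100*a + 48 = (a - 2)*(a^4 - 2*a^3 - 13*a^2 + 38*a - 24) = (a - 2)*(a + 4)*(a^3 - 6*a^2 + 11*a - 6) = (a - 2)*(a - 1)*(a + 4)*(a^2 - 5*a + 6) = (a - 3)*(a - 2)*(a - 1)*(a + 4)*(a - 2)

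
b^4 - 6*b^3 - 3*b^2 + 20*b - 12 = (b - 6)*(b - 1)^2*(b + 2)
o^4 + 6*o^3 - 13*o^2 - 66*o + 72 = (o - 3)*(o - 1)*(o + 4)*(o + 6)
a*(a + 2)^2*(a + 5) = a^4 + 9*a^3 + 24*a^2 + 20*a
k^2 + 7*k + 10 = (k + 2)*(k + 5)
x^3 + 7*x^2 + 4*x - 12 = (x - 1)*(x + 2)*(x + 6)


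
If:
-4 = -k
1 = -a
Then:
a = -1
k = 4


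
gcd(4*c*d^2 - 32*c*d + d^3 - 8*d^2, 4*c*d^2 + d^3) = 4*c*d + d^2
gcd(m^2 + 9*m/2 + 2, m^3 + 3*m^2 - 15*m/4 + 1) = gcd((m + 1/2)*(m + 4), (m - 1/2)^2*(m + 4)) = m + 4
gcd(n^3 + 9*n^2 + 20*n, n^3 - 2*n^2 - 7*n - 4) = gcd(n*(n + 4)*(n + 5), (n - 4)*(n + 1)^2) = 1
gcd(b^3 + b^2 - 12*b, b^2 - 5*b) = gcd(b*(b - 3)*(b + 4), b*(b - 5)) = b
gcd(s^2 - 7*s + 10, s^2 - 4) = s - 2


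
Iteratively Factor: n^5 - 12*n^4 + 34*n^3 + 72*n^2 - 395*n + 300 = (n - 5)*(n^4 - 7*n^3 - n^2 + 67*n - 60) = (n - 5)*(n + 3)*(n^3 - 10*n^2 + 29*n - 20) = (n - 5)*(n - 4)*(n + 3)*(n^2 - 6*n + 5) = (n - 5)^2*(n - 4)*(n + 3)*(n - 1)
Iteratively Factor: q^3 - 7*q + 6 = (q - 2)*(q^2 + 2*q - 3) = (q - 2)*(q - 1)*(q + 3)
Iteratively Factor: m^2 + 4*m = (m + 4)*(m)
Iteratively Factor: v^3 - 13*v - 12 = (v - 4)*(v^2 + 4*v + 3) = (v - 4)*(v + 1)*(v + 3)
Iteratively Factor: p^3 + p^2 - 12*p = (p + 4)*(p^2 - 3*p) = p*(p + 4)*(p - 3)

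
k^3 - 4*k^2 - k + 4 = (k - 4)*(k - 1)*(k + 1)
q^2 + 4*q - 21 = (q - 3)*(q + 7)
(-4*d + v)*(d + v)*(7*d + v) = -28*d^3 - 25*d^2*v + 4*d*v^2 + v^3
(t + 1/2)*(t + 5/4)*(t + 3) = t^3 + 19*t^2/4 + 47*t/8 + 15/8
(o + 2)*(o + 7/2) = o^2 + 11*o/2 + 7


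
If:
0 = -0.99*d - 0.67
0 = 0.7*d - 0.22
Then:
No Solution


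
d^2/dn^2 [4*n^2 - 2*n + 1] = 8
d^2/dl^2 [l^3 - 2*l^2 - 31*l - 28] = 6*l - 4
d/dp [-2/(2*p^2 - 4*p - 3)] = 8*(p - 1)/(-2*p^2 + 4*p + 3)^2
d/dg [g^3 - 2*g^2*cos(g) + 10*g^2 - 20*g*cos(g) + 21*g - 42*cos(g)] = 2*g^2*sin(g) + 3*g^2 + 20*g*sin(g) - 4*g*cos(g) + 20*g + 42*sin(g) - 20*cos(g) + 21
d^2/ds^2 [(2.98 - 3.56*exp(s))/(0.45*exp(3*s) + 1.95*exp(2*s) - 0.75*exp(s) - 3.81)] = (-2.8836*exp(6*s) - 3.94065000000001*exp(5*s) + 10.42155*exp(4*s) - 41.23926*exp(3*s) - 125.78598*exp(2*s) + 100.40859*exp(s) - 60.192666)*exp(s)/(0.091125*exp(9*s) + 1.184625*exp(8*s) + 4.67775*exp(7*s) + 1.15155*exp(6*s) - 27.8559*exp(5*s) - 32.4567*exp(4*s) + 52.60761*exp(3*s) + 78.48981*exp(2*s) - 32.661225*exp(s) - 55.306341)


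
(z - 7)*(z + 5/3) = z^2 - 16*z/3 - 35/3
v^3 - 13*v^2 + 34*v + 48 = (v - 8)*(v - 6)*(v + 1)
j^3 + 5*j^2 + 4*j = j*(j + 1)*(j + 4)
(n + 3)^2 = n^2 + 6*n + 9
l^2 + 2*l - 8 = (l - 2)*(l + 4)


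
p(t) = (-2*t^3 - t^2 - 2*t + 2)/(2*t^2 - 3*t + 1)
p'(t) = (3 - 4*t)*(-2*t^3 - t^2 - 2*t + 2)/(2*t^2 - 3*t + 1)^2 + (-6*t^2 - 2*t - 2)/(2*t^2 - 3*t + 1)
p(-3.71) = 2.47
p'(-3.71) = -0.84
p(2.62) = -6.71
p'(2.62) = 0.25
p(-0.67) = 0.89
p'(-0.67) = 0.44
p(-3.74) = 2.49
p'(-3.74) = -0.84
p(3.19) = -6.75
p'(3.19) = -0.31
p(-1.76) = 1.07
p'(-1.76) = -0.51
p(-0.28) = 1.26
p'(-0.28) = 1.65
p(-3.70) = 2.46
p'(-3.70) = -0.84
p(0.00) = 2.00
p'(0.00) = 4.00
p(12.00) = -14.32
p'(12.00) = -0.97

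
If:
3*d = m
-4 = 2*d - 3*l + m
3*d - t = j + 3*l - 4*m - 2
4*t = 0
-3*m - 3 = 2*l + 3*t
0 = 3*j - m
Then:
No Solution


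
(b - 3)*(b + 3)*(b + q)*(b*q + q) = b^4*q + b^3*q^2 + b^3*q + b^2*q^2 - 9*b^2*q - 9*b*q^2 - 9*b*q - 9*q^2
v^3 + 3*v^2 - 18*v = v*(v - 3)*(v + 6)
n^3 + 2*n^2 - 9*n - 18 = (n - 3)*(n + 2)*(n + 3)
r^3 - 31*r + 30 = (r - 5)*(r - 1)*(r + 6)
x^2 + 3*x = x*(x + 3)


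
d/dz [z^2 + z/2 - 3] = 2*z + 1/2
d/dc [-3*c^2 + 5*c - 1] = 5 - 6*c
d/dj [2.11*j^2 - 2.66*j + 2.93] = 4.22*j - 2.66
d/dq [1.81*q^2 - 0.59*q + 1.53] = 3.62*q - 0.59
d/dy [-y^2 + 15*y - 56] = 15 - 2*y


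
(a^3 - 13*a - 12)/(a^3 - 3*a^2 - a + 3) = (a^2 - a - 12)/(a^2 - 4*a + 3)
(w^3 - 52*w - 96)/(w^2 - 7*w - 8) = (w^2 + 8*w + 12)/(w + 1)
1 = 1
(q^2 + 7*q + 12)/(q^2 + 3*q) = (q + 4)/q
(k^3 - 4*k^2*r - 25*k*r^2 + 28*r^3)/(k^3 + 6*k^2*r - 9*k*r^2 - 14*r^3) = (k^3 - 4*k^2*r - 25*k*r^2 + 28*r^3)/(k^3 + 6*k^2*r - 9*k*r^2 - 14*r^3)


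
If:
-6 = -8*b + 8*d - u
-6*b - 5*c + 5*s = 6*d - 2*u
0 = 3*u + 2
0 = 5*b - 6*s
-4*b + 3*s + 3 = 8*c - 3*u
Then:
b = 146/331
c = 14/331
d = -779/1986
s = 365/993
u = -2/3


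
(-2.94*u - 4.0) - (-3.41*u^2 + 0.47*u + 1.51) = 3.41*u^2 - 3.41*u - 5.51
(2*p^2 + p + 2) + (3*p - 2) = 2*p^2 + 4*p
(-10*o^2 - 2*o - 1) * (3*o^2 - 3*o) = -30*o^4 + 24*o^3 + 3*o^2 + 3*o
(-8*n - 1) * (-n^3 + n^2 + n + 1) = 8*n^4 - 7*n^3 - 9*n^2 - 9*n - 1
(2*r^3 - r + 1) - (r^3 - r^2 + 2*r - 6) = r^3 + r^2 - 3*r + 7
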